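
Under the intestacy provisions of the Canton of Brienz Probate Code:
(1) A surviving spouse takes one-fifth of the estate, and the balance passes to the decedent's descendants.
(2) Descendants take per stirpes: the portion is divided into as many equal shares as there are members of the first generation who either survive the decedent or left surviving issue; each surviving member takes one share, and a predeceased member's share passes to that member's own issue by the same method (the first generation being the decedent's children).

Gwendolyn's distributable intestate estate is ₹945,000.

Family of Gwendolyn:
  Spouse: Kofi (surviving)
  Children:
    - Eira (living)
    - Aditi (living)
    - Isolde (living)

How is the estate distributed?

Kofi takes one-fifth of ₹945,000 = ₹189,000. The remaining ₹756,000 passes to the descendants.
The descendants' portion (₹756,000) is divided into 3 shares of ₹252,000: Eira, Aditi, and Isolde each take ₹252,000.

Kofi: ₹189,000; Eira: ₹252,000; Aditi: ₹252,000; Isolde: ₹252,000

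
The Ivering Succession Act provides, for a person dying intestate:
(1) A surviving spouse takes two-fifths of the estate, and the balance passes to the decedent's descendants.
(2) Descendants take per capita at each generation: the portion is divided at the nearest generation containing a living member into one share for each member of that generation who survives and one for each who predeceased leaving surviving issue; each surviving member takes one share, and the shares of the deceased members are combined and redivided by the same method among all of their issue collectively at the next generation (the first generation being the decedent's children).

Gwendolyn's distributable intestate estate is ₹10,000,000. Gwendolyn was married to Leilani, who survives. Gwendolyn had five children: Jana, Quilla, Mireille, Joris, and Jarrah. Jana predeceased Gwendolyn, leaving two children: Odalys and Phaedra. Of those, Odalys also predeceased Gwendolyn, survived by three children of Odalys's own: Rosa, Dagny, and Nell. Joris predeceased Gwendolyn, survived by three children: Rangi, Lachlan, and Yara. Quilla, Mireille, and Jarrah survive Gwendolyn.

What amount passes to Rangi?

Rangi receives ₹480,000.

Leilani takes two-fifths of ₹10,000,000 = ₹4,000,000. The remaining ₹6,000,000 passes to the descendants.
The descendants' portion (₹6,000,000) is divided at the children's generation into 5 shares of ₹1,200,000. Quilla, Mireille, and Jarrah each take ₹1,200,000. The 2 shares of the deceased (Jana and Joris) are combined into a pool of ₹2,400,000.
That pool (₹2,400,000) is divided at the grandchildren's generation into 5 shares of ₹480,000. Phaedra, Rangi, Lachlan, and Yara each take ₹480,000. The remaining share for the deceased Odalys (₹480,000) is carried to the next generation.
That pool (₹480,000) is divided at the great-grandchildren's generation equally among Rosa, Dagny, and Nell: ₹160,000 each.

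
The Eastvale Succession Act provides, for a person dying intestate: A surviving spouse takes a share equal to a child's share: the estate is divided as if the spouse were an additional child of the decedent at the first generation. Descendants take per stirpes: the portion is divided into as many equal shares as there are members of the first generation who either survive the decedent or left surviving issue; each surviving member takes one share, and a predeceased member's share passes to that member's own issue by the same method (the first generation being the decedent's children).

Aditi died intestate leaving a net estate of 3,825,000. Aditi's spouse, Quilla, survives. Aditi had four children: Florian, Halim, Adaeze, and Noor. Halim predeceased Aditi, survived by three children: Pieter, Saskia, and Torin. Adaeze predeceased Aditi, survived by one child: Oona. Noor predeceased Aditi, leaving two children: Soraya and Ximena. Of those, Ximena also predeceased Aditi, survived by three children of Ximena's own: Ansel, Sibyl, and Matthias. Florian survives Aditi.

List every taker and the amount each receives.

The spouse counts as an additional share at the children's level, so there are 5 primary shares of 765,000. Quilla takes one such share (765,000).
The children's combined portion (3,060,000) is divided into 4 shares of 765,000: Florian takes 765,000; Halim's 765,000 share passes to Halim's issue; Adaeze's 765,000 share passes to Adaeze's issue; Noor's 765,000 share passes to Noor's issue.
Halim's share (765,000) is divided into 3 shares of 255,000: Pieter, Saskia, and Torin each take 255,000.
Adaeze's share (765,000) passes entirely to Oona.
Noor's share (765,000) is divided into 2 shares of 382,500: Soraya takes 382,500; Ximena's 382,500 share passes to Ximena's issue.
Ximena's share (382,500) is divided into 3 shares of 127,500: Ansel, Sibyl, and Matthias each take 127,500.

Quilla: 765,000; Florian: 765,000; Pieter: 255,000; Saskia: 255,000; Torin: 255,000; Oona: 765,000; Soraya: 382,500; Ansel: 127,500; Sibyl: 127,500; Matthias: 127,500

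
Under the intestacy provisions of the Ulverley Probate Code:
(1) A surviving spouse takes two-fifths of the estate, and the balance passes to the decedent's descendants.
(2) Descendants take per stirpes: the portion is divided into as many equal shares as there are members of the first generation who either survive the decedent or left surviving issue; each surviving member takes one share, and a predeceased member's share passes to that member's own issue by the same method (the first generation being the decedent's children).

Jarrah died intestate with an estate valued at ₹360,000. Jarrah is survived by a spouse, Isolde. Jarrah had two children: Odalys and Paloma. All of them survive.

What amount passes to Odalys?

Isolde takes two-fifths of ₹360,000 = ₹144,000. The remaining ₹216,000 passes to the descendants.
The descendants' portion (₹216,000) is divided into 2 shares of ₹108,000: Odalys and Paloma each take ₹108,000.

Odalys receives ₹108,000.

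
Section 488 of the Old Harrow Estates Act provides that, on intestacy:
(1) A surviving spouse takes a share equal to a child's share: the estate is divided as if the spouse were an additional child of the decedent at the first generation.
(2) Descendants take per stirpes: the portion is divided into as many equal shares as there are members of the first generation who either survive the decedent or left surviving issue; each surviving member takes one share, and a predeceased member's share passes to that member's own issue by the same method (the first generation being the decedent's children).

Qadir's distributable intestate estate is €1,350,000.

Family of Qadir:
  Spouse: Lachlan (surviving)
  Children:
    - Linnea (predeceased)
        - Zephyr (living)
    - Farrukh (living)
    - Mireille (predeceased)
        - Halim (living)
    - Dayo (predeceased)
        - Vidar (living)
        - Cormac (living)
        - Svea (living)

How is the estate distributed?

Lachlan: €270,000; Zephyr: €270,000; Farrukh: €270,000; Halim: €270,000; Vidar: €90,000; Cormac: €90,000; Svea: €90,000

The spouse counts as an additional share at the children's level, so there are 5 primary shares of €270,000. Lachlan takes one such share (€270,000).
The children's combined portion (€1,080,000) is divided into 4 shares of €270,000: Farrukh takes €270,000; Linnea's €270,000 share passes to Linnea's issue; Mireille's €270,000 share passes to Mireille's issue; Dayo's €270,000 share passes to Dayo's issue.
Linnea's share (€270,000) passes entirely to Zephyr.
Mireille's share (€270,000) passes entirely to Halim.
Dayo's share (€270,000) is divided into 3 shares of €90,000: Vidar, Cormac, and Svea each take €90,000.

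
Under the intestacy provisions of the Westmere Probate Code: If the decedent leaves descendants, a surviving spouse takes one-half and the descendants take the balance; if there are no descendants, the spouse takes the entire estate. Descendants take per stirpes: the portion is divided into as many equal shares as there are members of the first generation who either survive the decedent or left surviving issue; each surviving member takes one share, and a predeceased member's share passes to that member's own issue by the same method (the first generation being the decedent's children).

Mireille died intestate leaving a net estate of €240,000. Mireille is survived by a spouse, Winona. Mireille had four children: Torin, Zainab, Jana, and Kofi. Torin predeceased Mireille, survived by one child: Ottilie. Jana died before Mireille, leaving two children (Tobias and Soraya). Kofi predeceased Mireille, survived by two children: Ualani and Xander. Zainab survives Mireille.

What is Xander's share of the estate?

Winona takes one-half of €240,000 = €120,000. The remaining €120,000 passes to the descendants.
The descendants' portion (€120,000) is divided into 4 shares of €30,000: Zainab takes €30,000; Torin's €30,000 share passes to Torin's issue; Jana's €30,000 share passes to Jana's issue; Kofi's €30,000 share passes to Kofi's issue.
Torin's share (€30,000) passes entirely to Ottilie.
Jana's share (€30,000) is divided into 2 shares of €15,000: Tobias and Soraya each take €15,000.
Kofi's share (€30,000) is divided into 2 shares of €15,000: Ualani and Xander each take €15,000.

Xander receives €15,000.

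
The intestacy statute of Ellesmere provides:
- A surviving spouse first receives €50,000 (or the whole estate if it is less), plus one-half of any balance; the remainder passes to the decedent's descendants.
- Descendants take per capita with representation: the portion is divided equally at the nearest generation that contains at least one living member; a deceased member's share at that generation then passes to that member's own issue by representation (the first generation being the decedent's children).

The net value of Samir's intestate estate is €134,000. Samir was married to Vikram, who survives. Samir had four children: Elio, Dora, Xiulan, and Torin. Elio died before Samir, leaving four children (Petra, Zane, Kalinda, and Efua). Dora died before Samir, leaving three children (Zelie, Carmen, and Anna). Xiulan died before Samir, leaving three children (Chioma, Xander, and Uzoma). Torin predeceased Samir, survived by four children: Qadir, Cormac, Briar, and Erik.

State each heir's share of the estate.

Vikram: €92,000; Petra: €3,000; Zane: €3,000; Kalinda: €3,000; Efua: €3,000; Zelie: €3,000; Carmen: €3,000; Anna: €3,000; Chioma: €3,000; Xander: €3,000; Uzoma: €3,000; Qadir: €3,000; Cormac: €3,000; Briar: €3,000; Erik: €3,000

Vikram first takes €50,000, leaving a balance of €84,000. Vikram then takes one-half of the balance (€42,000), for a total of €92,000. The remaining €42,000 passes to the descendants.
No child survives, so the initial division is made at the grandchildren's generation.
The descendants' portion (€42,000) is divided into 14 shares of €3,000: Petra, Zane, Kalinda, Efua, Zelie, Carmen, Anna, Chioma, Xander, Uzoma, Qadir, Cormac, Briar, and Erik each take €3,000.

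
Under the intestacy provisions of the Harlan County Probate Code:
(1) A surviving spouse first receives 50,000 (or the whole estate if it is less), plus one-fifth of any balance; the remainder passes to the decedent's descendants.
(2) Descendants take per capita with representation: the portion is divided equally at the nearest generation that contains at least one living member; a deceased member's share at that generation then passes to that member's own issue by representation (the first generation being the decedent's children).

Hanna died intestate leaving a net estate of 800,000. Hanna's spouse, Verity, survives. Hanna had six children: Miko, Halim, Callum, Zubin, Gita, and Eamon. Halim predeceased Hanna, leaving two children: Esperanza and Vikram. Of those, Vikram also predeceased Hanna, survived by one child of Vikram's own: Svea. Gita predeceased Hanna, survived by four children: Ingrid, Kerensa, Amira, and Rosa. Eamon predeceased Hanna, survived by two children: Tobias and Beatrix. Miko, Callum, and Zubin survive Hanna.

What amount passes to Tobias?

Verity first takes 50,000, leaving a balance of 750,000. Verity then takes one-fifth of the balance (150,000), for a total of 200,000. The remaining 600,000 passes to the descendants.
The descendants' portion (600,000) is divided into 6 shares of 100,000: Miko, Callum, and Zubin each take 100,000; Halim's 100,000 share passes to Halim's issue; Gita's 100,000 share passes to Gita's issue; Eamon's 100,000 share passes to Eamon's issue.
Halim's share (100,000) is divided into 2 shares of 50,000: Esperanza takes 50,000; Vikram's 50,000 share passes to Vikram's issue.
Vikram's share (50,000) passes entirely to Svea.
Gita's share (100,000) is divided into 4 shares of 25,000: Ingrid, Kerensa, Amira, and Rosa each take 25,000.
Eamon's share (100,000) is divided into 2 shares of 50,000: Tobias and Beatrix each take 50,000.

Tobias receives 50,000.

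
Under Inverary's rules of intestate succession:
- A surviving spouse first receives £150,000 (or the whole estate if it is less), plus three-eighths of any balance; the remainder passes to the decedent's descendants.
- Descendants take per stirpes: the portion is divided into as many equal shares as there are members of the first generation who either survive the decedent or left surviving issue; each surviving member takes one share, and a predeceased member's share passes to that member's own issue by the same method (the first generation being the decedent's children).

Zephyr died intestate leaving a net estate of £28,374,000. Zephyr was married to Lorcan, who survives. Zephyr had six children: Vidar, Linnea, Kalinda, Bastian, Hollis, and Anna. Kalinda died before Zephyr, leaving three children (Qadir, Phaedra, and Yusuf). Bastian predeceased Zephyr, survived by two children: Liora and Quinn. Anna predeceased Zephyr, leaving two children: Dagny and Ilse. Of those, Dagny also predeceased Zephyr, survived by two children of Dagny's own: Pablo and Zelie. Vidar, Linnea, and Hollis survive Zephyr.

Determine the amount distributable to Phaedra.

Lorcan first takes £150,000, leaving a balance of £28,224,000. Lorcan then takes three-eighths of the balance (£10,584,000), for a total of £10,734,000. The remaining £17,640,000 passes to the descendants.
The descendants' portion (£17,640,000) is divided into 6 shares of £2,940,000: Vidar, Linnea, and Hollis each take £2,940,000; Kalinda's £2,940,000 share passes to Kalinda's issue; Bastian's £2,940,000 share passes to Bastian's issue; Anna's £2,940,000 share passes to Anna's issue.
Kalinda's share (£2,940,000) is divided into 3 shares of £980,000: Qadir, Phaedra, and Yusuf each take £980,000.
Bastian's share (£2,940,000) is divided into 2 shares of £1,470,000: Liora and Quinn each take £1,470,000.
Anna's share (£2,940,000) is divided into 2 shares of £1,470,000: Ilse takes £1,470,000; Dagny's £1,470,000 share passes to Dagny's issue.
Dagny's share (£1,470,000) is divided into 2 shares of £735,000: Pablo and Zelie each take £735,000.

Phaedra receives £980,000.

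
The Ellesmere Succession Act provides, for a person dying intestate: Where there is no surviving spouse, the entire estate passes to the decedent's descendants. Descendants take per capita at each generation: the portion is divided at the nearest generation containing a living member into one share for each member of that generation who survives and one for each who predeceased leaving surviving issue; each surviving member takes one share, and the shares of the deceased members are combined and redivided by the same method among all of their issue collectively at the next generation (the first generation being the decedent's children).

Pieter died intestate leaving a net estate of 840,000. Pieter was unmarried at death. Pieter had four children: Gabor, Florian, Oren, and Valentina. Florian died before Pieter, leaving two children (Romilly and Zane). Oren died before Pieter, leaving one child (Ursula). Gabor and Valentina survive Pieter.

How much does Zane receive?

Zane receives 140,000.

The entire 840,000 passes to the descendants.
That amount (840,000) is divided at the children's generation into 4 shares of 210,000. Gabor and Valentina each take 210,000. The 2 shares of the deceased (Florian and Oren) are combined into a pool of 420,000.
That pool (420,000) is divided at the grandchildren's generation equally among Romilly, Zane, and Ursula: 140,000 each.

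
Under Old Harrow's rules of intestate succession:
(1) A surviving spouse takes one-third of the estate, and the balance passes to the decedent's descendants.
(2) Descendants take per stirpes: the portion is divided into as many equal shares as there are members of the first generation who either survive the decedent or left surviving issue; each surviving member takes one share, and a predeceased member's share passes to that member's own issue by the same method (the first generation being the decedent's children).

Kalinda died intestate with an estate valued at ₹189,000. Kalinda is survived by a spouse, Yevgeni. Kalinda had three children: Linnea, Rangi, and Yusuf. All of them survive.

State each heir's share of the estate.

Yevgeni takes one-third of ₹189,000 = ₹63,000. The remaining ₹126,000 passes to the descendants.
The descendants' portion (₹126,000) is divided into 3 shares of ₹42,000: Linnea, Rangi, and Yusuf each take ₹42,000.

Yevgeni: ₹63,000; Linnea: ₹42,000; Rangi: ₹42,000; Yusuf: ₹42,000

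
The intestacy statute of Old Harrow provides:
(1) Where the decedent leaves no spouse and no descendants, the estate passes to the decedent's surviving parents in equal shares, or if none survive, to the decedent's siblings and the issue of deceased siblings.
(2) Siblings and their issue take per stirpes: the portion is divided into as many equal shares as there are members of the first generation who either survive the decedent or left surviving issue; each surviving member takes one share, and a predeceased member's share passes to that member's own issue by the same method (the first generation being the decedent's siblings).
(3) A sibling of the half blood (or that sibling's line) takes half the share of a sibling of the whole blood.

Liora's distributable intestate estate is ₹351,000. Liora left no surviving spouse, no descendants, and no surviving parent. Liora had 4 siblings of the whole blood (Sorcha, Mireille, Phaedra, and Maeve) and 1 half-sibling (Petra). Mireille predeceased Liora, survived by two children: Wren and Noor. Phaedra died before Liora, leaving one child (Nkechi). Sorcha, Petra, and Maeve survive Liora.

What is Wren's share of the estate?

The entire ₹351,000 passes to the siblings and their issue.
Counting each half-blood sibling's line as half a unit, there are 9/2 units in ₹351,000, so one unit is ₹78,000. Whole-blood lines (Sorcha, Mireille, Phaedra, and Maeve) take ₹78,000 each; half-blood lines (Petra) take ₹39,000 each.
Mireille's share (₹78,000) is divided into 2 shares of ₹39,000: Wren and Noor each take ₹39,000.
Phaedra's share (₹78,000) passes entirely to Nkechi.

Wren receives ₹39,000.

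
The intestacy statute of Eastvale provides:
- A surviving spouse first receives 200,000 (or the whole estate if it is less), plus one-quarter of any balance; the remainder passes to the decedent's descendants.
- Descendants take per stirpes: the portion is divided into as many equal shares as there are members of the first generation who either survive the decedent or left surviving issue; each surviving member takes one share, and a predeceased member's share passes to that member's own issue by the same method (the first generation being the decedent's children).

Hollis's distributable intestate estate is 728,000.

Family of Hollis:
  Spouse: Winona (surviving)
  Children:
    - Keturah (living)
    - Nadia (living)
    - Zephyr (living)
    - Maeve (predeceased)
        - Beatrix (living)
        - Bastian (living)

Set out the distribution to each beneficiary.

Winona: 332,000; Keturah: 99,000; Nadia: 99,000; Zephyr: 99,000; Beatrix: 49,500; Bastian: 49,500

Winona first takes 200,000, leaving a balance of 528,000. Winona then takes one-quarter of the balance (132,000), for a total of 332,000. The remaining 396,000 passes to the descendants.
The descendants' portion (396,000) is divided into 4 shares of 99,000: Keturah, Nadia, and Zephyr each take 99,000; Maeve's 99,000 share passes to Maeve's issue.
Maeve's share (99,000) is divided into 2 shares of 49,500: Beatrix and Bastian each take 49,500.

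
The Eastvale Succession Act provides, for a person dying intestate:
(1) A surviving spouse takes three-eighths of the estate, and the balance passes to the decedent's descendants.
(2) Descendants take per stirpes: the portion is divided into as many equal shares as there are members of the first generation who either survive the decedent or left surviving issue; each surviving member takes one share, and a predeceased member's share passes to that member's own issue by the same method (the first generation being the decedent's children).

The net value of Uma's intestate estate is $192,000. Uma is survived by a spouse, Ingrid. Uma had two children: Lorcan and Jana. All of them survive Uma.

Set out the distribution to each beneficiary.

Ingrid: $72,000; Lorcan: $60,000; Jana: $60,000

Ingrid takes three-eighths of $192,000 = $72,000. The remaining $120,000 passes to the descendants.
The descendants' portion ($120,000) is divided into 2 shares of $60,000: Lorcan and Jana each take $60,000.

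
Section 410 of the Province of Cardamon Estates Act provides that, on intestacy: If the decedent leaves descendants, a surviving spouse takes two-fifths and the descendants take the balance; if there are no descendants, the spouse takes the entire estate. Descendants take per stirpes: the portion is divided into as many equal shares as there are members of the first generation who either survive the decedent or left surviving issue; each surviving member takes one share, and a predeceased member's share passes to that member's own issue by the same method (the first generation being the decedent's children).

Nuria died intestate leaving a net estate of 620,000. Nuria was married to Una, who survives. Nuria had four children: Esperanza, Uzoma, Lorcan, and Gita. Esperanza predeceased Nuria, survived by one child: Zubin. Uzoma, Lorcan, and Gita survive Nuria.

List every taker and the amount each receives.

Una: 248,000; Zubin: 93,000; Uzoma: 93,000; Lorcan: 93,000; Gita: 93,000

Una takes two-fifths of 620,000 = 248,000. The remaining 372,000 passes to the descendants.
The descendants' portion (372,000) is divided into 4 shares of 93,000: Uzoma, Lorcan, and Gita each take 93,000; Esperanza's 93,000 share passes to Esperanza's issue.
Esperanza's share (93,000) passes entirely to Zubin.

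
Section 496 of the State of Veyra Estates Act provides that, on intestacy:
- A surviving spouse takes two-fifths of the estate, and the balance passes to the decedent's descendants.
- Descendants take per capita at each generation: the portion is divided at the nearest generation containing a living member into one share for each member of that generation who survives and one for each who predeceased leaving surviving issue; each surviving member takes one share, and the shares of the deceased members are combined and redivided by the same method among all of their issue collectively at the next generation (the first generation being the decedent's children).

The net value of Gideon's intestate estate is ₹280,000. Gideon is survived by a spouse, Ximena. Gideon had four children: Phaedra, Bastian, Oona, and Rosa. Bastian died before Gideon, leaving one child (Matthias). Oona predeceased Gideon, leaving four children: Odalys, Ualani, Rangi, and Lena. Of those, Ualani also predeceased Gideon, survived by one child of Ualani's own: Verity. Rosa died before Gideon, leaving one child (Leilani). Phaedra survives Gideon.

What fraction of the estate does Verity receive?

Verity receives 3/40 of the estate.

Ximena takes two-fifths of ₹280,000 = ₹112,000. The remaining ₹168,000 passes to the descendants.
The descendants' portion (₹168,000) is divided at the children's generation into 4 shares of ₹42,000. Phaedra takes ₹42,000. The 3 shares of the deceased (Bastian, Oona, and Rosa) are combined into a pool of ₹126,000.
That pool (₹126,000) is divided at the grandchildren's generation into 6 shares of ₹21,000. Matthias, Odalys, Rangi, Lena, and Leilani each take ₹21,000. The remaining share for the deceased Ualani (₹21,000) is carried to the next generation.
That pool (₹21,000) passes entirely to Verity, the sole taker at the great-grandchildren's generation.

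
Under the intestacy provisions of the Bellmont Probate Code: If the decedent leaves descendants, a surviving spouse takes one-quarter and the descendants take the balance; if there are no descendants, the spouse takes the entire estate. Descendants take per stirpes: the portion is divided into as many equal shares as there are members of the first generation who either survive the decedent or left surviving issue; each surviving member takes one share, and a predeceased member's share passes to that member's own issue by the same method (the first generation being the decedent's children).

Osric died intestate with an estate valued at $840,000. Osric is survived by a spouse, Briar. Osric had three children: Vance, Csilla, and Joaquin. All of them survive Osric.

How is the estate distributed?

Briar: $210,000; Vance: $210,000; Csilla: $210,000; Joaquin: $210,000

Briar takes one-quarter of $840,000 = $210,000. The remaining $630,000 passes to the descendants.
The descendants' portion ($630,000) is divided into 3 shares of $210,000: Vance, Csilla, and Joaquin each take $210,000.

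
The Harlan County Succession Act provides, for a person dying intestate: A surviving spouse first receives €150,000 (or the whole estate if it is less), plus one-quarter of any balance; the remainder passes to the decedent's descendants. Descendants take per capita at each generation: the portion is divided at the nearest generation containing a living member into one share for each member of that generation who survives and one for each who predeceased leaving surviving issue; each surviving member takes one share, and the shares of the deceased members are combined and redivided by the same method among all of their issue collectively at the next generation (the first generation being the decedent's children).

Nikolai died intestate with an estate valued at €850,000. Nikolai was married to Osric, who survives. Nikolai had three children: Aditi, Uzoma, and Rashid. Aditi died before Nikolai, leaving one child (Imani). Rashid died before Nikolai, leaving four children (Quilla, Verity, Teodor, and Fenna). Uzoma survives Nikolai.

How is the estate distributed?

Osric: €325,000; Imani: €70,000; Uzoma: €175,000; Quilla: €70,000; Verity: €70,000; Teodor: €70,000; Fenna: €70,000

Osric first takes €150,000, leaving a balance of €700,000. Osric then takes one-quarter of the balance (€175,000), for a total of €325,000. The remaining €525,000 passes to the descendants.
The descendants' portion (€525,000) is divided at the children's generation into 3 shares of €175,000. Uzoma takes €175,000. The 2 shares of the deceased (Aditi and Rashid) are combined into a pool of €350,000.
That pool (€350,000) is divided at the grandchildren's generation equally among Imani, Quilla, Verity, Teodor, and Fenna: €70,000 each.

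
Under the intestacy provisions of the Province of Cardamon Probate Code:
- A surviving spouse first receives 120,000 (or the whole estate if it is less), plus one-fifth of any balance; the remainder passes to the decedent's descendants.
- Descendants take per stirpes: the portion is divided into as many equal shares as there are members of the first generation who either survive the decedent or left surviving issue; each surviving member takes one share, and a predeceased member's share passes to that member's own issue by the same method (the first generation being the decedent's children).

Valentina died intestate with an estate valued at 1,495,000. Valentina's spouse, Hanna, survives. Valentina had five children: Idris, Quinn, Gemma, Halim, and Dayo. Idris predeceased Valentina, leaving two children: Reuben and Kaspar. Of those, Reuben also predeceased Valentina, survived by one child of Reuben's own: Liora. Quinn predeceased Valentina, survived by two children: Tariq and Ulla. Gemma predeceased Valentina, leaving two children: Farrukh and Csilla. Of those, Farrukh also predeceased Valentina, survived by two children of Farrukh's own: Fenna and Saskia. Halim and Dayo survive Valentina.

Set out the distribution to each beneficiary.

Hanna: 395,000; Liora: 110,000; Kaspar: 110,000; Tariq: 110,000; Ulla: 110,000; Fenna: 55,000; Saskia: 55,000; Csilla: 110,000; Halim: 220,000; Dayo: 220,000

Hanna first takes 120,000, leaving a balance of 1,375,000. Hanna then takes one-fifth of the balance (275,000), for a total of 395,000. The remaining 1,100,000 passes to the descendants.
The descendants' portion (1,100,000) is divided into 5 shares of 220,000: Halim and Dayo each take 220,000; Idris's 220,000 share passes to Idris's issue; Quinn's 220,000 share passes to Quinn's issue; Gemma's 220,000 share passes to Gemma's issue.
Idris's share (220,000) is divided into 2 shares of 110,000: Kaspar takes 110,000; Reuben's 110,000 share passes to Reuben's issue.
Reuben's share (110,000) passes entirely to Liora.
Quinn's share (220,000) is divided into 2 shares of 110,000: Tariq and Ulla each take 110,000.
Gemma's share (220,000) is divided into 2 shares of 110,000: Csilla takes 110,000; Farrukh's 110,000 share passes to Farrukh's issue.
Farrukh's share (110,000) is divided into 2 shares of 55,000: Fenna and Saskia each take 55,000.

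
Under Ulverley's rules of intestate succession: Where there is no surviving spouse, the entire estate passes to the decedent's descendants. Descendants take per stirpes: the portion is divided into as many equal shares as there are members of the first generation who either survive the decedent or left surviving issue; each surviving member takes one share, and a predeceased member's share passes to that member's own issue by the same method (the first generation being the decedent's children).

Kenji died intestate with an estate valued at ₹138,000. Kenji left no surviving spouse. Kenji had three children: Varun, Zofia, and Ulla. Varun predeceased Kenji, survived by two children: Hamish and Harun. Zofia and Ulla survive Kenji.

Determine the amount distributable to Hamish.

The entire ₹138,000 passes to the descendants.
That amount (₹138,000) is divided into 3 shares of ₹46,000: Zofia and Ulla each take ₹46,000; Varun's ₹46,000 share passes to Varun's issue.
Varun's share (₹46,000) is divided into 2 shares of ₹23,000: Hamish and Harun each take ₹23,000.

Hamish receives ₹23,000.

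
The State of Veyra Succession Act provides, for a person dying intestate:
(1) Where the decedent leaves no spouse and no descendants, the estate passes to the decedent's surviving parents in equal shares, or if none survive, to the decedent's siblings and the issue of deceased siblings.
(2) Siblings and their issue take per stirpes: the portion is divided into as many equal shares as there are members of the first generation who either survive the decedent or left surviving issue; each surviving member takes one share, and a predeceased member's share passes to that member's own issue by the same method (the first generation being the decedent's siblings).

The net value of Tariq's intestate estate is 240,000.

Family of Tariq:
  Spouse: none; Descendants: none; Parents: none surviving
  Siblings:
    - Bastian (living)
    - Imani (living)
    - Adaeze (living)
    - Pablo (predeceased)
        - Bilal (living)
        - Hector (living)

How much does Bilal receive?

Bilal receives 30,000.

The entire 240,000 passes to the siblings and their issue.
That amount (240,000) is divided into 4 shares of 60,000: Bastian, Imani, and Adaeze each take 60,000; Pablo's 60,000 share passes to Pablo's issue.
Pablo's share (60,000) is divided into 2 shares of 30,000: Bilal and Hector each take 30,000.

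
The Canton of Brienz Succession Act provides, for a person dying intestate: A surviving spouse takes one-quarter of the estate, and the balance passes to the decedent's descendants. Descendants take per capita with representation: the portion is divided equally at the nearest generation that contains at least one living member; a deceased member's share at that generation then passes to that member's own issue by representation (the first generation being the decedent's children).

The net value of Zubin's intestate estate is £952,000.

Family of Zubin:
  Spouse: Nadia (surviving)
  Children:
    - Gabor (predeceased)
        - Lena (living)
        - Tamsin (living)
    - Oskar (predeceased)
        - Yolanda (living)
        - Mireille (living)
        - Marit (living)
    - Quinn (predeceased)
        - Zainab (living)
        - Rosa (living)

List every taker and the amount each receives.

Nadia takes one-quarter of £952,000 = £238,000. The remaining £714,000 passes to the descendants.
No child survives, so the initial division is made at the grandchildren's generation.
The descendants' portion (£714,000) is divided into 7 shares of £102,000: Lena, Tamsin, Yolanda, Mireille, Marit, Zainab, and Rosa each take £102,000.

Nadia: £238,000; Lena: £102,000; Tamsin: £102,000; Yolanda: £102,000; Mireille: £102,000; Marit: £102,000; Zainab: £102,000; Rosa: £102,000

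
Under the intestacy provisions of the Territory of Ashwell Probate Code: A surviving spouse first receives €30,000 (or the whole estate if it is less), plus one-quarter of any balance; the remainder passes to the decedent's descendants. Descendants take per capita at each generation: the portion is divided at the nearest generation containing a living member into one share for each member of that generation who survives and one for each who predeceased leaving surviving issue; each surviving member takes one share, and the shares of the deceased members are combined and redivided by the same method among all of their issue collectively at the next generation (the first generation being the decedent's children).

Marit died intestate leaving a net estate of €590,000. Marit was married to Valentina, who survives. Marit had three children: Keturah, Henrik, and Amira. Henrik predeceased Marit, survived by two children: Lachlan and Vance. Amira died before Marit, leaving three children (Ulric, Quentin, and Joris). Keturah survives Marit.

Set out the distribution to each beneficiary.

Valentina: €170,000; Keturah: €140,000; Lachlan: €56,000; Vance: €56,000; Ulric: €56,000; Quentin: €56,000; Joris: €56,000

Valentina first takes €30,000, leaving a balance of €560,000. Valentina then takes one-quarter of the balance (€140,000), for a total of €170,000. The remaining €420,000 passes to the descendants.
The descendants' portion (€420,000) is divided at the children's generation into 3 shares of €140,000. Keturah takes €140,000. The 2 shares of the deceased (Henrik and Amira) are combined into a pool of €280,000.
That pool (€280,000) is divided at the grandchildren's generation equally among Lachlan, Vance, Ulric, Quentin, and Joris: €56,000 each.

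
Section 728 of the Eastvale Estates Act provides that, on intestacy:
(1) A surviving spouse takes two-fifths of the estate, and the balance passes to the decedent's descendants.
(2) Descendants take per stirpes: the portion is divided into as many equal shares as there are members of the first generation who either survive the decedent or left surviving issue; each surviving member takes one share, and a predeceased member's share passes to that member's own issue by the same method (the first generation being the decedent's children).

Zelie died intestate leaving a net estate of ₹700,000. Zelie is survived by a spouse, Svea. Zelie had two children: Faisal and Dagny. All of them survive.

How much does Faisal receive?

Svea takes two-fifths of ₹700,000 = ₹280,000. The remaining ₹420,000 passes to the descendants.
The descendants' portion (₹420,000) is divided into 2 shares of ₹210,000: Faisal and Dagny each take ₹210,000.

Faisal receives ₹210,000.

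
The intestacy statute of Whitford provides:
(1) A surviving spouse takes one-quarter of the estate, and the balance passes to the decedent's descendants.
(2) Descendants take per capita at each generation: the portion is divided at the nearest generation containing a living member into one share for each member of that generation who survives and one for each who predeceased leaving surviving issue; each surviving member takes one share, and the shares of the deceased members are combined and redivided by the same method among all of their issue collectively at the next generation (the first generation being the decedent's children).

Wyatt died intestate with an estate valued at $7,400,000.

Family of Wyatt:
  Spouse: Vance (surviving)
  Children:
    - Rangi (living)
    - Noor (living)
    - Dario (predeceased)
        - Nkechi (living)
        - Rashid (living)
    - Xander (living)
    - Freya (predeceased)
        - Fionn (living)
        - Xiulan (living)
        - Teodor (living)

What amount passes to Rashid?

Vance takes one-quarter of $7,400,000 = $1,850,000. The remaining $5,550,000 passes to the descendants.
The descendants' portion ($5,550,000) is divided at the children's generation into 5 shares of $1,110,000. Rangi, Noor, and Xander each take $1,110,000. The 2 shares of the deceased (Dario and Freya) are combined into a pool of $2,220,000.
That pool ($2,220,000) is divided at the grandchildren's generation equally among Nkechi, Rashid, Fionn, Xiulan, and Teodor: $444,000 each.

Rashid receives $444,000.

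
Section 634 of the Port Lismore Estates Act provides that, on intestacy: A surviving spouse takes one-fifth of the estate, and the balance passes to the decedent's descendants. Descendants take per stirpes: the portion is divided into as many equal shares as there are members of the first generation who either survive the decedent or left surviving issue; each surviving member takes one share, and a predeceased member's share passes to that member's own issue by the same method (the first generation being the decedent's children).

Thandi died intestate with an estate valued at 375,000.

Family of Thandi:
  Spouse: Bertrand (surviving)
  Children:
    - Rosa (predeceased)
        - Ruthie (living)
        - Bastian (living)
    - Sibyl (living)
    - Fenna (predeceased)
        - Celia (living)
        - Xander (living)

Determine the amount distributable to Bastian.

Bertrand takes one-fifth of 375,000 = 75,000. The remaining 300,000 passes to the descendants.
The descendants' portion (300,000) is divided into 3 shares of 100,000: Sibyl takes 100,000; Rosa's 100,000 share passes to Rosa's issue; Fenna's 100,000 share passes to Fenna's issue.
Rosa's share (100,000) is divided into 2 shares of 50,000: Ruthie and Bastian each take 50,000.
Fenna's share (100,000) is divided into 2 shares of 50,000: Celia and Xander each take 50,000.

Bastian receives 50,000.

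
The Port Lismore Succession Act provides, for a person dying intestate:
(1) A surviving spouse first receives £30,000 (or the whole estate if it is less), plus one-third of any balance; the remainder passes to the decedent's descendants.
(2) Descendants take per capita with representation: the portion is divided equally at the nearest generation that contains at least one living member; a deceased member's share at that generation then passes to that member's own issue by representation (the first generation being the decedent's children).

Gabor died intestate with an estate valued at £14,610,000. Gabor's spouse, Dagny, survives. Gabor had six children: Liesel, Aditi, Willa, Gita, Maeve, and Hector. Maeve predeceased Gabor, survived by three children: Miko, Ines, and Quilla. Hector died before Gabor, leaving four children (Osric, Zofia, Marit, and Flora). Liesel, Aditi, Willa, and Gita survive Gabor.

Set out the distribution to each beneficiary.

Dagny: £4,890,000; Liesel: £1,620,000; Aditi: £1,620,000; Willa: £1,620,000; Gita: £1,620,000; Miko: £540,000; Ines: £540,000; Quilla: £540,000; Osric: £405,000; Zofia: £405,000; Marit: £405,000; Flora: £405,000

Dagny first takes £30,000, leaving a balance of £14,580,000. Dagny then takes one-third of the balance (£4,860,000), for a total of £4,890,000. The remaining £9,720,000 passes to the descendants.
The descendants' portion (£9,720,000) is divided into 6 shares of £1,620,000: Liesel, Aditi, Willa, and Gita each take £1,620,000; Maeve's £1,620,000 share passes to Maeve's issue; Hector's £1,620,000 share passes to Hector's issue.
Maeve's share (£1,620,000) is divided into 3 shares of £540,000: Miko, Ines, and Quilla each take £540,000.
Hector's share (£1,620,000) is divided into 4 shares of £405,000: Osric, Zofia, Marit, and Flora each take £405,000.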